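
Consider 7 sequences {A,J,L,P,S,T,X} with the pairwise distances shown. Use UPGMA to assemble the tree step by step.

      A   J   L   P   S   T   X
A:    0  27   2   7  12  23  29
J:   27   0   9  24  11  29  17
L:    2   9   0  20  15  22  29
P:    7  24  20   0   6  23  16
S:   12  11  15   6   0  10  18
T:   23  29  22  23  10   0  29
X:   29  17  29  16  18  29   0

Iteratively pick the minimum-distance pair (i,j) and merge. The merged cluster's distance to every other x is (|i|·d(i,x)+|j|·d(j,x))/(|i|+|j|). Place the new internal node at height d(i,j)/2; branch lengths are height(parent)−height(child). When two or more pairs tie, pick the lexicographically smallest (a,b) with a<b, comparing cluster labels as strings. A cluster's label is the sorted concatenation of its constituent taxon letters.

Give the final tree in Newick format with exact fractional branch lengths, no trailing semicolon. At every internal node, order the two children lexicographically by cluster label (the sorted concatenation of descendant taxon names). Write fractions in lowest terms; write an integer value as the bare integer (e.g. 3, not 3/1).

1. join A+L (d=2) ⇒ AL; edges |A|=1, |L|=1
  updated: d(AL,J)=18, d(AL,P)=27/2, d(AL,S)=27/2, d(AL,T)=45/2, d(AL,X)=29
2. join P+S (d=6) ⇒ PS; edges |P|=3, |S|=3
  updated: d(AL,PS)=27/2, d(J,PS)=35/2, d(PS,T)=33/2, d(PS,X)=17
3. join AL+PS (d=27/2) ⇒ ALPS; edges |AL|=23/4, |PS|=15/4
  updated: d(ALPS,J)=71/4, d(ALPS,T)=39/2, d(ALPS,X)=23
4. join J+X (d=17) ⇒ JX; edges |J|=17/2, |X|=17/2
  updated: d(ALPS,JX)=163/8, d(JX,T)=29
5. join ALPS+T (d=39/2) ⇒ ALPST; edges |ALPS|=3, |T|=39/4
  updated: d(ALPST,JX)=221/10
6. join ALPST+JX (d=221/10) ⇒ AJLPSTX; edges |ALPST|=13/10, |JX|=51/20
final tree: ((((A:1,L:1):23/4,(P:3,S:3):15/4):3,T:39/4):13/10,(J:17/2,X:17/2):51/20)
total length: 511/10

((((A:1,L:1):23/4,(P:3,S:3):15/4):3,T:39/4):13/10,(J:17/2,X:17/2):51/20)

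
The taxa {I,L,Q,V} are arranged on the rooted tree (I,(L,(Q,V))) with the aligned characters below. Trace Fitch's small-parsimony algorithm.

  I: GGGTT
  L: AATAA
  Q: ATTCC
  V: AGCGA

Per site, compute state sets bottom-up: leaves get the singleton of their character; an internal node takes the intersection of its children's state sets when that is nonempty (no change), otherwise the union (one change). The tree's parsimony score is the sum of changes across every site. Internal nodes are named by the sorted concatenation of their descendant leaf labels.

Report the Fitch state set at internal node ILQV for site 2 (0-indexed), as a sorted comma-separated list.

site 0, node QV: Q={A} ∩ V={A} → {A} (+0)
site 0, node LQV: L={A} ∩ QV={A} → {A} (+0)
site 0, node ILQV: I={G} ∪ LQV={A} → {A,G} (+1)
site 1, node QV: Q={T} ∪ V={G} → {G,T} (+1)
site 1, node LQV: L={A} ∪ QV={G,T} → {A,G,T} (+1)
site 1, node ILQV: I={G} ∩ LQV={A,G,T} → {G} (+0)
site 2, node QV: Q={T} ∪ V={C} → {C,T} (+1)
site 2, node LQV: L={T} ∩ QV={C,T} → {T} (+0)
site 2, node ILQV: I={G} ∪ LQV={T} → {G,T} (+1)
site 3, node QV: Q={C} ∪ V={G} → {C,G} (+1)
site 3, node LQV: L={A} ∪ QV={C,G} → {A,C,G} (+1)
site 3, node ILQV: I={T} ∪ LQV={A,C,G} → {A,C,G,T} (+1)
site 4, node QV: Q={C} ∪ V={A} → {A,C} (+1)
site 4, node LQV: L={A} ∩ QV={A,C} → {A} (+0)
site 4, node ILQV: I={T} ∪ LQV={A} → {A,T} (+1)
per-site changes: [1, 2, 2, 3, 2]; total = 10

G,T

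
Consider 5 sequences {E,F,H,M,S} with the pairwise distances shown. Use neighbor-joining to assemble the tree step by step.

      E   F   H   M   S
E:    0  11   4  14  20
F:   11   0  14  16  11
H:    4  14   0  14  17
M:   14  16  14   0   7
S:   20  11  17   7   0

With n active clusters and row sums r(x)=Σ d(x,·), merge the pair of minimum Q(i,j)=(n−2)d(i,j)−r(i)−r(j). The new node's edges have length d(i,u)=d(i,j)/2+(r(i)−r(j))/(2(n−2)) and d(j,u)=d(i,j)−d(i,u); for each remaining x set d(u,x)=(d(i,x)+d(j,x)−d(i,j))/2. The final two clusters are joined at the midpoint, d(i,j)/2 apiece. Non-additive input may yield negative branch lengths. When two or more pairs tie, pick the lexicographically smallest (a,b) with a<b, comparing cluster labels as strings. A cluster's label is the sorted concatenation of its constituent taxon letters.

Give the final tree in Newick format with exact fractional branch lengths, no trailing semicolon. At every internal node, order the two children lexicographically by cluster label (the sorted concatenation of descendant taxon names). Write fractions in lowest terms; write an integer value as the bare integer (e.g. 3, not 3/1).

((((E:2,H:2):45/8,F:39/8):41/8,M:29/8):27/16,S:27/16)

1. join E+H (d=4, Q=-86) ⇒ EH; edges |E|=2, |H|=2
  updated: d(EH,F)=21/2, d(EH,M)=12, d(EH,S)=33/2
2. join EH+F (d=21/2, Q=-111/2) ⇒ EFH; edges |EH|=45/8, |F|=39/8
  updated: d(EFH,M)=35/4, d(EFH,S)=17/2
3. join EFH+M (d=35/4, Q=-97/4) ⇒ EFHM; edges |EFH|=41/8, |M|=29/8
  updated: d(EFHM,S)=27/8
4. join EFHM+S (d=27/8) ⇒ EFHMS; edges |EFHM|=27/16, |S|=27/16
final tree: ((((E:2,H:2):45/8,F:39/8):41/8,M:29/8):27/16,S:27/16)
total length: 213/8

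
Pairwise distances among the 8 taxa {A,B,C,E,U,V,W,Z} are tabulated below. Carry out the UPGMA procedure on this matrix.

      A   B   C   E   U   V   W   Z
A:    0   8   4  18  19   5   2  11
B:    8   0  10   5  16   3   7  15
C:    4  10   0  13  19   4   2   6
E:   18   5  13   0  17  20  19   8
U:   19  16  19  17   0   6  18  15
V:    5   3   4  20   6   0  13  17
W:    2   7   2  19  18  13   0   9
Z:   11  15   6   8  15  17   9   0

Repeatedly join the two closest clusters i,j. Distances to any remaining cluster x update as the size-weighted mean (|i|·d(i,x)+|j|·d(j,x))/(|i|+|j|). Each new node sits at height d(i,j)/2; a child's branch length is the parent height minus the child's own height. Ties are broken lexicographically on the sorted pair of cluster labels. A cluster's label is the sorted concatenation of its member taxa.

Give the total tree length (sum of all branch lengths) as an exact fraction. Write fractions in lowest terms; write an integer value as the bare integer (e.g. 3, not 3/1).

step 1: merge (A,W) at d=2; branch lengths A→1, W→1; new cluster AW
  updated: d(AW,B)=15/2, d(AW,C)=3, d(AW,E)=37/2, d(AW,U)=37/2, d(AW,V)=9, d(AW,Z)=10
step 2: merge (AW,C) at d=3; branch lengths AW→1/2, C→3/2; new cluster ACW
  updated: d(ACW,B)=25/3, d(ACW,E)=50/3, d(ACW,U)=56/3, d(ACW,V)=22/3, d(ACW,Z)=26/3
step 3: merge (B,V) at d=3; branch lengths B→3/2, V→3/2; new cluster BV
  updated: d(ACW,BV)=47/6, d(BV,E)=25/2, d(BV,U)=11, d(BV,Z)=16
step 4: merge (ACW,BV) at d=47/6; branch lengths ACW→29/12, BV→29/12; new cluster ABCVW
  updated: d(ABCVW,E)=15, d(ABCVW,U)=78/5, d(ABCVW,Z)=58/5
step 5: merge (E,Z) at d=8; branch lengths E→4, Z→4; new cluster EZ
  updated: d(ABCVW,EZ)=133/10, d(EZ,U)=16
step 6: merge (ABCVW,EZ) at d=133/10; branch lengths ABCVW→41/15, EZ→53/20; new cluster ABCEVWZ
  updated: d(ABCEVWZ,U)=110/7
step 7: merge (ABCEVWZ,U) at d=110/7; branch lengths ABCEVWZ→169/140, U→55/7; new cluster ABCEUVWZ
final tree: (((((A:1,W:1):1/2,C:3/2):29/12,(B:3/2,V:3/2):29/12):41/15,(E:4,Z:4):53/20):169/140,U:55/7)
total length: 7199/210

7199/210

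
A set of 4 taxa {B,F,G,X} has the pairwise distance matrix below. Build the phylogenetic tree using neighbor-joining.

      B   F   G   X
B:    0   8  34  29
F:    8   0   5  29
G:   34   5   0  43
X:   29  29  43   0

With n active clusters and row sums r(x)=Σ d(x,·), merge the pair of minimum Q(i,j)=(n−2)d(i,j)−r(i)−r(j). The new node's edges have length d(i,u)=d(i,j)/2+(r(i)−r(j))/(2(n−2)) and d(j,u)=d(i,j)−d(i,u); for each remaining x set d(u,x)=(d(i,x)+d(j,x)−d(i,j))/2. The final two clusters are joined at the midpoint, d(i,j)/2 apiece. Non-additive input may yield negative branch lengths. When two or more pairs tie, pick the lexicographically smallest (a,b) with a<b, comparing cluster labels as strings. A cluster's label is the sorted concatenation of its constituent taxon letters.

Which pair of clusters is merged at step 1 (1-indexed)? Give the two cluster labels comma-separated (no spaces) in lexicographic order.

1. join B+X (d=29, Q=-114) ⇒ BX; edges |B|=7, |X|=22
  updated: d(BX,F)=4, d(BX,G)=24
2. join BX+F (d=4, Q=-33) ⇒ BFX; edges |BX|=23/2, |F|=-15/2
  updated: d(BFX,G)=25/2
3. join BFX+G (d=25/2) ⇒ BFGX; edges |BFX|=25/4, |G|=25/4
final tree: (((B:7,X:22):23/2,F:-15/2):25/4,G:25/4)
total length: 91/2

B,X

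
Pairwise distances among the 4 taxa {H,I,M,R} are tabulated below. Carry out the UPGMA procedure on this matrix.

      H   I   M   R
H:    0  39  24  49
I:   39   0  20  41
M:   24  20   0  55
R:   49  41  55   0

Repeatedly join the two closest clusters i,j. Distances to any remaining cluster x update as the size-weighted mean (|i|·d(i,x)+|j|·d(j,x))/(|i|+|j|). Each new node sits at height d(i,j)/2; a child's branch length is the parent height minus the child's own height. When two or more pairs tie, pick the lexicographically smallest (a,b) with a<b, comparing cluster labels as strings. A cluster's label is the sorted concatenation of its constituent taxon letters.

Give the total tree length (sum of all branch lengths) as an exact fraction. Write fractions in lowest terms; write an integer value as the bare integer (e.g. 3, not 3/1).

1. join I+M (d=20) ⇒ IM; edges |I|=10, |M|=10
  updated: d(H,IM)=63/2, d(IM,R)=48
2. join H+IM (d=63/2) ⇒ HIM; edges |H|=63/4, |IM|=23/4
  updated: d(HIM,R)=145/3
3. join HIM+R (d=145/3) ⇒ HIMR; edges |HIM|=101/12, |R|=145/6
final tree: ((H:63/4,(I:10,M:10):23/4):101/12,R:145/6)
total length: 889/12

889/12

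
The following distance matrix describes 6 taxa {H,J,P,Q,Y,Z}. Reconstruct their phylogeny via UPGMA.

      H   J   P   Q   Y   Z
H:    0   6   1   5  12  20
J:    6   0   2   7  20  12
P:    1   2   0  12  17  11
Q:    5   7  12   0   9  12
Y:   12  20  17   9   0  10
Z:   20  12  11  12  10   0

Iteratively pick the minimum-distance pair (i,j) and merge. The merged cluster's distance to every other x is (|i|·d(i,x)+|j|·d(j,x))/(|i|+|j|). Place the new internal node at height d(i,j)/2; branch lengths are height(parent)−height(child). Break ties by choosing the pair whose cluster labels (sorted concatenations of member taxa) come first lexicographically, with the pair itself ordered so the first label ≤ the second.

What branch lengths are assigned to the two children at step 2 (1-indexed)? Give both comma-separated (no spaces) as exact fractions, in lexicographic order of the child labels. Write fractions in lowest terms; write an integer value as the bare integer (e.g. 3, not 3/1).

3/2,2

1. join H+P (d=1) ⇒ HP; edges |H|=1/2, |P|=1/2
  updated: d(HP,J)=4, d(HP,Q)=17/2, d(HP,Y)=29/2, d(HP,Z)=31/2
2. join HP+J (d=4) ⇒ HJP; edges |HP|=3/2, |J|=2
  updated: d(HJP,Q)=8, d(HJP,Y)=49/3, d(HJP,Z)=43/3
3. join HJP+Q (d=8) ⇒ HJPQ; edges |HJP|=2, |Q|=4
  updated: d(HJPQ,Y)=29/2, d(HJPQ,Z)=55/4
4. join Y+Z (d=10) ⇒ YZ; edges |Y|=5, |Z|=5
  updated: d(HJPQ,YZ)=113/8
5. join HJPQ+YZ (d=113/8) ⇒ HJPQYZ; edges |HJPQ|=49/16, |YZ|=33/16
final tree: ((((H:1/2,P:1/2):3/2,J:2):2,Q:4):49/16,(Y:5,Z:5):33/16)
total length: 205/8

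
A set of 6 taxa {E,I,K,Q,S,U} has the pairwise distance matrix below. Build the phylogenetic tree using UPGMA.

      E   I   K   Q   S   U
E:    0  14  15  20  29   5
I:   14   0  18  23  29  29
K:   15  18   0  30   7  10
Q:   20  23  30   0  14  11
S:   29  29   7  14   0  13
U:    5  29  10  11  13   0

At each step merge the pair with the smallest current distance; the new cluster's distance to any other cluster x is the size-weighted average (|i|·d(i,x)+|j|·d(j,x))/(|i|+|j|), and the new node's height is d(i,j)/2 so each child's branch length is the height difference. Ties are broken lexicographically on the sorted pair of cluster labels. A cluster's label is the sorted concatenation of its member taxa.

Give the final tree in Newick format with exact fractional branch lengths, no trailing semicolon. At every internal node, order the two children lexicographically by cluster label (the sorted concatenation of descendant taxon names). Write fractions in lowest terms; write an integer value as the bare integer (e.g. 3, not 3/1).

iteration 1: select E,U (d=5); attach at lengths (5/2, 5/2); label the merged cluster EU
  updated: d(EU,I)=43/2, d(EU,K)=25/2, d(EU,Q)=31/2, d(EU,S)=21
iteration 2: select K,S (d=7); attach at lengths (7/2, 7/2); label the merged cluster KS
  updated: d(EU,KS)=67/4, d(I,KS)=47/2, d(KS,Q)=22
iteration 3: select EU,Q (d=31/2); attach at lengths (21/4, 31/4); label the merged cluster EQU
  updated: d(EQU,I)=22, d(EQU,KS)=37/2
iteration 4: select EQU,KS (d=37/2); attach at lengths (3/2, 23/4); label the merged cluster EKQSU
  updated: d(EKQSU,I)=113/5
iteration 5: select EKQSU,I (d=113/5); attach at lengths (41/20, 113/10); label the merged cluster EIKQSU
final tree: ((((E:5/2,U:5/2):21/4,Q:31/4):3/2,(K:7/2,S:7/2):23/4):41/20,I:113/10)
total length: 228/5

((((E:5/2,U:5/2):21/4,Q:31/4):3/2,(K:7/2,S:7/2):23/4):41/20,I:113/10)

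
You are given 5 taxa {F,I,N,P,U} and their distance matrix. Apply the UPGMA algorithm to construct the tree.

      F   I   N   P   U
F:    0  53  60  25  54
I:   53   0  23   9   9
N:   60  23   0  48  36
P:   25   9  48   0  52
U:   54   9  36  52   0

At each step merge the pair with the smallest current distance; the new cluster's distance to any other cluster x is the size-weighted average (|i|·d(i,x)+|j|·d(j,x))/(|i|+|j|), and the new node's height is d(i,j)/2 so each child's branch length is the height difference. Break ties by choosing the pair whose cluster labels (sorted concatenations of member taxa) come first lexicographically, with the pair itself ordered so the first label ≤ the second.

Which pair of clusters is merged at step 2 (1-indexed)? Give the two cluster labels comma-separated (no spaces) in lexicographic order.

IP,U

iteration 1: select I,P (d=9); attach at lengths (9/2, 9/2); label the merged cluster IP
  updated: d(F,IP)=39, d(IP,N)=71/2, d(IP,U)=61/2
iteration 2: select IP,U (d=61/2); attach at lengths (43/4, 61/4); label the merged cluster IPU
  updated: d(F,IPU)=44, d(IPU,N)=107/3
iteration 3: select IPU,N (d=107/3); attach at lengths (31/12, 107/6); label the merged cluster INPU
  updated: d(F,INPU)=48
iteration 4: select F,INPU (d=48); attach at lengths (24, 37/6); label the merged cluster FINPU
final tree: (F:24,(((I:9/2,P:9/2):43/4,U:61/4):31/12,N:107/6):37/6)
total length: 1027/12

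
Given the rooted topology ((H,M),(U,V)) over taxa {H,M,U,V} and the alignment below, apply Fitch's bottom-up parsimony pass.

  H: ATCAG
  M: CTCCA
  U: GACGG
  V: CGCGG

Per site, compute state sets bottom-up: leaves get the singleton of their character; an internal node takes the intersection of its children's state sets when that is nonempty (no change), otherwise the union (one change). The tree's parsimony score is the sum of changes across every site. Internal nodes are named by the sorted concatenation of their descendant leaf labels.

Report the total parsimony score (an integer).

7

site 0, node HM: H={A} ∪ M={C} → {A,C} (+1)
site 0, node UV: U={G} ∪ V={C} → {C,G} (+1)
site 0, node HMUV: HM={A,C} ∩ UV={C,G} → {C} (+0)
site 1, node HM: H={T} ∩ M={T} → {T} (+0)
site 1, node UV: U={A} ∪ V={G} → {A,G} (+1)
site 1, node HMUV: HM={T} ∪ UV={A,G} → {A,G,T} (+1)
site 2, node HM: H={C} ∩ M={C} → {C} (+0)
site 2, node UV: U={C} ∩ V={C} → {C} (+0)
site 2, node HMUV: HM={C} ∩ UV={C} → {C} (+0)
site 3, node HM: H={A} ∪ M={C} → {A,C} (+1)
site 3, node UV: U={G} ∩ V={G} → {G} (+0)
site 3, node HMUV: HM={A,C} ∪ UV={G} → {A,C,G} (+1)
site 4, node HM: H={G} ∪ M={A} → {A,G} (+1)
site 4, node UV: U={G} ∩ V={G} → {G} (+0)
site 4, node HMUV: HM={A,G} ∩ UV={G} → {G} (+0)
per-site changes: [2, 2, 0, 2, 1]; total = 7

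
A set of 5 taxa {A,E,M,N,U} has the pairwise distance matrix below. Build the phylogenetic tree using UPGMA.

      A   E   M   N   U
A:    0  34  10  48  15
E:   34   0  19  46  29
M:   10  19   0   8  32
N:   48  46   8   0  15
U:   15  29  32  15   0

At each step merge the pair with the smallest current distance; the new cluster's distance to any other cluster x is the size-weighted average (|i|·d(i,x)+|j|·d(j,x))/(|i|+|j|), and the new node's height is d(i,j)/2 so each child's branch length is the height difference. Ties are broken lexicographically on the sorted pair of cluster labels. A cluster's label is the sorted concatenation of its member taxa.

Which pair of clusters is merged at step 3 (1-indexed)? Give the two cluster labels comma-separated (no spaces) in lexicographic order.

AU,MN

1. join M+N (d=8) ⇒ MN; edges |M|=4, |N|=4
  updated: d(A,MN)=29, d(E,MN)=65/2, d(MN,U)=47/2
2. join A+U (d=15) ⇒ AU; edges |A|=15/2, |U|=15/2
  updated: d(AU,E)=63/2, d(AU,MN)=105/4
3. join AU+MN (d=105/4) ⇒ AMNU; edges |AU|=45/8, |MN|=73/8
  updated: d(AMNU,E)=32
4. join AMNU+E (d=32) ⇒ AEMNU; edges |AMNU|=23/8, |E|=16
final tree: (((A:15/2,U:15/2):45/8,(M:4,N:4):73/8):23/8,E:16)
total length: 453/8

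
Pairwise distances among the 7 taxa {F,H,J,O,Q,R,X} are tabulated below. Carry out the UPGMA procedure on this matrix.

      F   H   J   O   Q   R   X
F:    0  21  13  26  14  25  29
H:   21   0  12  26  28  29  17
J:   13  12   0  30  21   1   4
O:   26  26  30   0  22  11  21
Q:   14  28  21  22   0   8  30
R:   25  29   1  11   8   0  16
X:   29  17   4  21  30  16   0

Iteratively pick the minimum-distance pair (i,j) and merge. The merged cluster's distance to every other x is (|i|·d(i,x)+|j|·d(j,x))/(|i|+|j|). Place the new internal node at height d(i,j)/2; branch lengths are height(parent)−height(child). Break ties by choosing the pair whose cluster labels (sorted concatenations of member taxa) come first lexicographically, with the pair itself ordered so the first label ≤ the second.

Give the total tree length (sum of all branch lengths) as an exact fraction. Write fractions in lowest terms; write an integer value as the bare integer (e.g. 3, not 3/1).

2677/48

iteration 1: select J,R (d=1); attach at lengths (1/2, 1/2); label the merged cluster JR
  updated: d(F,JR)=19, d(H,JR)=41/2, d(JR,O)=41/2, d(JR,Q)=29/2, d(JR,X)=10
iteration 2: select JR,X (d=10); attach at lengths (9/2, 5); label the merged cluster JRX
  updated: d(F,JRX)=67/3, d(H,JRX)=58/3, d(JRX,O)=62/3, d(JRX,Q)=59/3
iteration 3: select F,Q (d=14); attach at lengths (7, 7); label the merged cluster FQ
  updated: d(FQ,H)=49/2, d(FQ,JRX)=21, d(FQ,O)=24
iteration 4: select H,JRX (d=58/3); attach at lengths (29/3, 14/3); label the merged cluster HJRX
  updated: d(FQ,HJRX)=175/8, d(HJRX,O)=22
iteration 5: select FQ,HJRX (d=175/8); attach at lengths (63/16, 61/48); label the merged cluster FHJQRX
  updated: d(FHJQRX,O)=68/3
iteration 6: select FHJQRX,O (d=68/3); attach at lengths (19/48, 34/3); label the merged cluster FHJOQRX
final tree: (((F:7,Q:7):63/16,(H:29/3,((J:1/2,R:1/2):9/2,X:5):14/3):61/48):19/48,O:34/3)
total length: 2677/48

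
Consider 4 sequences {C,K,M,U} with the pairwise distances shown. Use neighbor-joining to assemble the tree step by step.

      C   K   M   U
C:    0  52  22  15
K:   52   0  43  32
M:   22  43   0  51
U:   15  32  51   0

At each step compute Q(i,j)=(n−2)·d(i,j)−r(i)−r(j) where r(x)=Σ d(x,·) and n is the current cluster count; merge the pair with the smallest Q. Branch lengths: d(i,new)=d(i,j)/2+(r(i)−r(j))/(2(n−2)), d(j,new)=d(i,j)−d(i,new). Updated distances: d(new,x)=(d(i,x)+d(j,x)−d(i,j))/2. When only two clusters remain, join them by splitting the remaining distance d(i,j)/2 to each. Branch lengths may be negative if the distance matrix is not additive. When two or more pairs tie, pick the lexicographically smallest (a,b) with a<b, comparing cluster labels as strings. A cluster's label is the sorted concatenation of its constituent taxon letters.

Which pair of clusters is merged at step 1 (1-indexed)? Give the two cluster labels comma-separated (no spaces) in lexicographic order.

C,M

step 1: merge (C,M) at d=22, Q=-161; branch lengths C→17/4, M→71/4; new cluster CM
  updated: d(CM,K)=73/2, d(CM,U)=22
step 2: merge (CM,K) at d=73/2, Q=-181/2; branch lengths CM→53/4, K→93/4; new cluster CKM
  updated: d(CKM,U)=35/4
step 3: merge (CKM,U) at d=35/4; branch lengths CKM→35/8, U→35/8; new cluster CKMU
final tree: (((C:17/4,M:71/4):53/4,K:93/4):35/8,U:35/8)
total length: 269/4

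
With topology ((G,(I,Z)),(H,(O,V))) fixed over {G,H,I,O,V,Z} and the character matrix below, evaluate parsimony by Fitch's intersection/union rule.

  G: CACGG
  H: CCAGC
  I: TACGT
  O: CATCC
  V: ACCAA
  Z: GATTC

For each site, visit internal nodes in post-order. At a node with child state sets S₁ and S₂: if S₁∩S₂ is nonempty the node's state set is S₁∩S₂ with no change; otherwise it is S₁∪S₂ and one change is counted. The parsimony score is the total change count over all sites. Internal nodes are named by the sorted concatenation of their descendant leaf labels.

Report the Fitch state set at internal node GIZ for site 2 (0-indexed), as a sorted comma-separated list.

[col 0] IZ: children I:{T}, Z:{G} ∪→ {G,T}; cost 1
[col 0] GIZ: children G:{C}, IZ:{G,T} ∪→ {C,G,T}; cost 1
[col 0] OV: children O:{C}, V:{A} ∪→ {A,C}; cost 1
[col 0] HOV: children H:{C}, OV:{A,C} ∩→ {C}; cost 0
[col 0] GHIOVZ: children GIZ:{C,G,T}, HOV:{C} ∩→ {C}; cost 0
[col 1] IZ: children I:{A}, Z:{A} ∩→ {A}; cost 0
[col 1] GIZ: children G:{A}, IZ:{A} ∩→ {A}; cost 0
[col 1] OV: children O:{A}, V:{C} ∪→ {A,C}; cost 1
[col 1] HOV: children H:{C}, OV:{A,C} ∩→ {C}; cost 0
[col 1] GHIOVZ: children GIZ:{A}, HOV:{C} ∪→ {A,C}; cost 1
[col 2] IZ: children I:{C}, Z:{T} ∪→ {C,T}; cost 1
[col 2] GIZ: children G:{C}, IZ:{C,T} ∩→ {C}; cost 0
[col 2] OV: children O:{T}, V:{C} ∪→ {C,T}; cost 1
[col 2] HOV: children H:{A}, OV:{C,T} ∪→ {A,C,T}; cost 1
[col 2] GHIOVZ: children GIZ:{C}, HOV:{A,C,T} ∩→ {C}; cost 0
[col 3] IZ: children I:{G}, Z:{T} ∪→ {G,T}; cost 1
[col 3] GIZ: children G:{G}, IZ:{G,T} ∩→ {G}; cost 0
[col 3] OV: children O:{C}, V:{A} ∪→ {A,C}; cost 1
[col 3] HOV: children H:{G}, OV:{A,C} ∪→ {A,C,G}; cost 1
[col 3] GHIOVZ: children GIZ:{G}, HOV:{A,C,G} ∩→ {G}; cost 0
[col 4] IZ: children I:{T}, Z:{C} ∪→ {C,T}; cost 1
[col 4] GIZ: children G:{G}, IZ:{C,T} ∪→ {C,G,T}; cost 1
[col 4] OV: children O:{C}, V:{A} ∪→ {A,C}; cost 1
[col 4] HOV: children H:{C}, OV:{A,C} ∩→ {C}; cost 0
[col 4] GHIOVZ: children GIZ:{C,G,T}, HOV:{C} ∩→ {C}; cost 0
per-site changes: [3, 2, 3, 3, 3]; total = 14

C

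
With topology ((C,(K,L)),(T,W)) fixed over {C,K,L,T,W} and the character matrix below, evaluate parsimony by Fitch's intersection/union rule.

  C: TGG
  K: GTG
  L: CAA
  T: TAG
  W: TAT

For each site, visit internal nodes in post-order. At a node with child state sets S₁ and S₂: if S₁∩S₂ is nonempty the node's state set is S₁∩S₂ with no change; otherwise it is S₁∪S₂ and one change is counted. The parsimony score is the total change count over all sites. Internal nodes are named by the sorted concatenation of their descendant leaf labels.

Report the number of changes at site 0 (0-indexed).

2

[col 0] KL: children K:{G}, L:{C} ∪→ {C,G}; cost 1
[col 0] CKL: children C:{T}, KL:{C,G} ∪→ {C,G,T}; cost 1
[col 0] TW: children T:{T}, W:{T} ∩→ {T}; cost 0
[col 0] CKLTW: children CKL:{C,G,T}, TW:{T} ∩→ {T}; cost 0
[col 1] KL: children K:{T}, L:{A} ∪→ {A,T}; cost 1
[col 1] CKL: children C:{G}, KL:{A,T} ∪→ {A,G,T}; cost 1
[col 1] TW: children T:{A}, W:{A} ∩→ {A}; cost 0
[col 1] CKLTW: children CKL:{A,G,T}, TW:{A} ∩→ {A}; cost 0
[col 2] KL: children K:{G}, L:{A} ∪→ {A,G}; cost 1
[col 2] CKL: children C:{G}, KL:{A,G} ∩→ {G}; cost 0
[col 2] TW: children T:{G}, W:{T} ∪→ {G,T}; cost 1
[col 2] CKLTW: children CKL:{G}, TW:{G,T} ∩→ {G}; cost 0
per-site changes: [2, 2, 2]; total = 6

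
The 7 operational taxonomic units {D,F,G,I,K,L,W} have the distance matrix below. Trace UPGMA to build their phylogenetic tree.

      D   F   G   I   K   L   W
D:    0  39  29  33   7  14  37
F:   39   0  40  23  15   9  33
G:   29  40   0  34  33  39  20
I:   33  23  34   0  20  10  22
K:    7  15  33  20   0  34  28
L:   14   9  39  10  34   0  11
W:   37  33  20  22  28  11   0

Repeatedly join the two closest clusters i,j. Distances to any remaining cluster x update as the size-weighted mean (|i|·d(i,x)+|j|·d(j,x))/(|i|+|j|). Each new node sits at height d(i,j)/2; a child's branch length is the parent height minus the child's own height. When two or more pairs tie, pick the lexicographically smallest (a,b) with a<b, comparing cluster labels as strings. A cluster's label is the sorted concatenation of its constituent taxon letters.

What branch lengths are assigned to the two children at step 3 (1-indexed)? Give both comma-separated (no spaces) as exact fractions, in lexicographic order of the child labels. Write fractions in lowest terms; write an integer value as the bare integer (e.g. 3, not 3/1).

15/4,33/4

1. join D+K (d=7) ⇒ DK; edges |D|=7/2, |K|=7/2
  updated: d(DK,F)=27, d(DK,G)=31, d(DK,I)=53/2, d(DK,L)=24, d(DK,W)=65/2
2. join F+L (d=9) ⇒ FL; edges |F|=9/2, |L|=9/2
  updated: d(DK,FL)=51/2, d(FL,G)=79/2, d(FL,I)=33/2, d(FL,W)=22
3. join FL+I (d=33/2) ⇒ FIL; edges |FL|=15/4, |I|=33/4
  updated: d(DK,FIL)=155/6, d(FIL,G)=113/3, d(FIL,W)=22
4. join G+W (d=20) ⇒ GW; edges |G|=10, |W|=10
  updated: d(DK,GW)=127/4, d(FIL,GW)=179/6
5. join DK+FIL (d=155/6) ⇒ DFIKL; edges |DK|=113/12, |FIL|=14/3
  updated: d(DFIKL,GW)=153/5
6. join DFIKL+GW (d=153/5) ⇒ DFGIKLW; edges |DFIKL|=143/60, |GW|=53/10
final tree: (((D:7/2,K:7/2):113/12,((F:9/2,L:9/2):15/4,I:33/4):14/3):143/60,(G:10,W:10):53/10)
total length: 2093/30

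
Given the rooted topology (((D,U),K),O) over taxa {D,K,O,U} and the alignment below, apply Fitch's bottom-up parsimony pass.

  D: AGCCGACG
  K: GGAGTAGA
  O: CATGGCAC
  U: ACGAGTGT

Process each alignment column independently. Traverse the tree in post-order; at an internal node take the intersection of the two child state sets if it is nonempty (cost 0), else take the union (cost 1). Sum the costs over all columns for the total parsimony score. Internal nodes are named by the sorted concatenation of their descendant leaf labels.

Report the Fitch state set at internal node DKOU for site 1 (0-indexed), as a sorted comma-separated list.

[col 0] DU: children D:{A}, U:{A} ∩→ {A}; cost 0
[col 0] DKU: children DU:{A}, K:{G} ∪→ {A,G}; cost 1
[col 0] DKOU: children DKU:{A,G}, O:{C} ∪→ {A,C,G}; cost 1
[col 1] DU: children D:{G}, U:{C} ∪→ {C,G}; cost 1
[col 1] DKU: children DU:{C,G}, K:{G} ∩→ {G}; cost 0
[col 1] DKOU: children DKU:{G}, O:{A} ∪→ {A,G}; cost 1
[col 2] DU: children D:{C}, U:{G} ∪→ {C,G}; cost 1
[col 2] DKU: children DU:{C,G}, K:{A} ∪→ {A,C,G}; cost 1
[col 2] DKOU: children DKU:{A,C,G}, O:{T} ∪→ {A,C,G,T}; cost 1
[col 3] DU: children D:{C}, U:{A} ∪→ {A,C}; cost 1
[col 3] DKU: children DU:{A,C}, K:{G} ∪→ {A,C,G}; cost 1
[col 3] DKOU: children DKU:{A,C,G}, O:{G} ∩→ {G}; cost 0
[col 4] DU: children D:{G}, U:{G} ∩→ {G}; cost 0
[col 4] DKU: children DU:{G}, K:{T} ∪→ {G,T}; cost 1
[col 4] DKOU: children DKU:{G,T}, O:{G} ∩→ {G}; cost 0
[col 5] DU: children D:{A}, U:{T} ∪→ {A,T}; cost 1
[col 5] DKU: children DU:{A,T}, K:{A} ∩→ {A}; cost 0
[col 5] DKOU: children DKU:{A}, O:{C} ∪→ {A,C}; cost 1
[col 6] DU: children D:{C}, U:{G} ∪→ {C,G}; cost 1
[col 6] DKU: children DU:{C,G}, K:{G} ∩→ {G}; cost 0
[col 6] DKOU: children DKU:{G}, O:{A} ∪→ {A,G}; cost 1
[col 7] DU: children D:{G}, U:{T} ∪→ {G,T}; cost 1
[col 7] DKU: children DU:{G,T}, K:{A} ∪→ {A,G,T}; cost 1
[col 7] DKOU: children DKU:{A,G,T}, O:{C} ∪→ {A,C,G,T}; cost 1
per-site changes: [2, 2, 3, 2, 1, 2, 2, 3]; total = 17

A,G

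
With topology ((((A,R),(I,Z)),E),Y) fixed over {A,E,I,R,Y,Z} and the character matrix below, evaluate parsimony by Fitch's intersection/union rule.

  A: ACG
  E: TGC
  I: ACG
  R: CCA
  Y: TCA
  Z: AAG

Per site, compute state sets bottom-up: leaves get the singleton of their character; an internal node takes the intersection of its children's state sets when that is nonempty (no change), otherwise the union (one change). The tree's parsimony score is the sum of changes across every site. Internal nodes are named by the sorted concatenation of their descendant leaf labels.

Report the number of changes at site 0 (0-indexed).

2

site 0, node AR: A={A} ∪ R={C} → {A,C} (+1)
site 0, node IZ: I={A} ∩ Z={A} → {A} (+0)
site 0, node AIRZ: AR={A,C} ∩ IZ={A} → {A} (+0)
site 0, node AEIRZ: AIRZ={A} ∪ E={T} → {A,T} (+1)
site 0, node AEIRYZ: AEIRZ={A,T} ∩ Y={T} → {T} (+0)
site 1, node AR: A={C} ∩ R={C} → {C} (+0)
site 1, node IZ: I={C} ∪ Z={A} → {A,C} (+1)
site 1, node AIRZ: AR={C} ∩ IZ={A,C} → {C} (+0)
site 1, node AEIRZ: AIRZ={C} ∪ E={G} → {C,G} (+1)
site 1, node AEIRYZ: AEIRZ={C,G} ∩ Y={C} → {C} (+0)
site 2, node AR: A={G} ∪ R={A} → {A,G} (+1)
site 2, node IZ: I={G} ∩ Z={G} → {G} (+0)
site 2, node AIRZ: AR={A,G} ∩ IZ={G} → {G} (+0)
site 2, node AEIRZ: AIRZ={G} ∪ E={C} → {C,G} (+1)
site 2, node AEIRYZ: AEIRZ={C,G} ∪ Y={A} → {A,C,G} (+1)
per-site changes: [2, 2, 3]; total = 7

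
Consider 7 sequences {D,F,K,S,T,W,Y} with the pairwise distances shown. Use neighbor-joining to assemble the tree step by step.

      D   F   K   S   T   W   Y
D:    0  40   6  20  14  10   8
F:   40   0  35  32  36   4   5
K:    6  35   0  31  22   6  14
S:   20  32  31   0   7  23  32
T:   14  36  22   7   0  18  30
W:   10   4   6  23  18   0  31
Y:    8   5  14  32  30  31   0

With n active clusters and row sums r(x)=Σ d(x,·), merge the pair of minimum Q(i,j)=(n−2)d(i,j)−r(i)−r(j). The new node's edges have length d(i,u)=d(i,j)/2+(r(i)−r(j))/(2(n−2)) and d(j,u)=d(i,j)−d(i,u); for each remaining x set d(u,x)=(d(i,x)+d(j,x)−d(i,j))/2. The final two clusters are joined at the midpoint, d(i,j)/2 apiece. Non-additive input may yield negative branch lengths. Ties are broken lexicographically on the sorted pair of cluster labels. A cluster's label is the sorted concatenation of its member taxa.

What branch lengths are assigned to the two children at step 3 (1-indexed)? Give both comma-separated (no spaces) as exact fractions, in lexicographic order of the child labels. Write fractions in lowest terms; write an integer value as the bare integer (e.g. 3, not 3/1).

23/12,139/12

step 1: merge (F,Y) at d=5, Q=-247; branch lengths F→57/10, Y→-7/10; new cluster FY
  updated: d(D,FY)=43/2, d(FY,K)=22, d(FY,S)=59/2, d(FY,T)=61/2, d(FY,W)=15
step 2: merge (S,T) at d=7, Q=-174; branch lengths S→47/8, T→9/8; new cluster ST
  updated: d(D,ST)=27/2, d(FY,ST)=53/2, d(K,ST)=23, d(ST,W)=17
step 3: merge (D,ST) at d=27/2, Q=-181/2; branch lengths D→23/12, ST→139/12; new cluster DST
  updated: d(DST,FY)=69/4, d(DST,K)=31/4, d(DST,W)=27/4
step 4: merge (DST,K) at d=31/4, Q=-52; branch lengths DST→23/8, K→39/8; new cluster DKST
  updated: d(DKST,FY)=63/4, d(DKST,W)=5/2
step 5: merge (DKST,FY) at d=63/4, Q=-133/4; branch lengths DKST→13/8, FY→113/8; new cluster DFKSTY
  updated: d(DFKSTY,W)=7/8
step 6: merge (DFKSTY,W) at d=7/8; branch lengths DFKSTY→7/16, W→7/16; new cluster DFKSTWY
final tree: ((((D:23/12,(S:47/8,T:9/8):139/12):23/8,K:39/8):13/8,(F:57/10,Y:-7/10):113/8):7/16,W:7/16)
total length: 399/8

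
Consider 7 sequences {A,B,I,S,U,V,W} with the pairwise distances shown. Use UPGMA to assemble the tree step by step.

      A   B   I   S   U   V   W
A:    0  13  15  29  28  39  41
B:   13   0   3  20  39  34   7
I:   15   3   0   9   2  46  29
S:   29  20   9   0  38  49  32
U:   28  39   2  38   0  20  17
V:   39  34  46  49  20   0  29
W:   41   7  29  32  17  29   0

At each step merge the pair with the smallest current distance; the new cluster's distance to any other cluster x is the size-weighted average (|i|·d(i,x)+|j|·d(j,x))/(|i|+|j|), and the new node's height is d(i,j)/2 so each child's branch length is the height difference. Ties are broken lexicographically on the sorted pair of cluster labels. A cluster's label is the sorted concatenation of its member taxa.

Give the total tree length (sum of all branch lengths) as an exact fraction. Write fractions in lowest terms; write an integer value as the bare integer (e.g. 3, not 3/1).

1521/20

iteration 1: select I,U (d=2); attach at lengths (1, 1); label the merged cluster IU
  updated: d(A,IU)=43/2, d(B,IU)=21, d(IU,S)=47/2, d(IU,V)=33, d(IU,W)=23
iteration 2: select B,W (d=7); attach at lengths (7/2, 7/2); label the merged cluster BW
  updated: d(A,BW)=27, d(BW,IU)=22, d(BW,S)=26, d(BW,V)=63/2
iteration 3: select A,IU (d=43/2); attach at lengths (43/4, 39/4); label the merged cluster AIU
  updated: d(AIU,BW)=71/3, d(AIU,S)=76/3, d(AIU,V)=35
iteration 4: select AIU,BW (d=71/3); attach at lengths (13/12, 25/3); label the merged cluster ABIUW
  updated: d(ABIUW,S)=128/5, d(ABIUW,V)=168/5
iteration 5: select ABIUW,S (d=128/5); attach at lengths (29/30, 64/5); label the merged cluster ABISUW
  updated: d(ABISUW,V)=217/6
iteration 6: select ABISUW,V (d=217/6); attach at lengths (317/60, 217/12); label the merged cluster ABISUVW
final tree: ((((A:43/4,(I:1,U:1):39/4):13/12,(B:7/2,W:7/2):25/3):29/30,S:64/5):317/60,V:217/12)
total length: 1521/20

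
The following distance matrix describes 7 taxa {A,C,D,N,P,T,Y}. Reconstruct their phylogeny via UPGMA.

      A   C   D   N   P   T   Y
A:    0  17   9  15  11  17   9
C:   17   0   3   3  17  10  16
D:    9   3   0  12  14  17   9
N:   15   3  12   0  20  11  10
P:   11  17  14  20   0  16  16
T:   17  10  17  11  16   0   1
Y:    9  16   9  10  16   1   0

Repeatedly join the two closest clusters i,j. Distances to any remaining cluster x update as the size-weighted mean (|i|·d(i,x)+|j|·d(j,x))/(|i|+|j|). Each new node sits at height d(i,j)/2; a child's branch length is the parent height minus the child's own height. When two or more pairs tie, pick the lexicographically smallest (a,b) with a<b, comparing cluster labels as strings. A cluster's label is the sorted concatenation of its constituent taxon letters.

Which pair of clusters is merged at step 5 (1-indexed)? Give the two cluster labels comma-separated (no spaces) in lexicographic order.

CDN,TY

iteration 1: select T,Y (d=1); attach at lengths (1/2, 1/2); label the merged cluster TY
  updated: d(A,TY)=13, d(C,TY)=13, d(D,TY)=13, d(N,TY)=21/2, d(P,TY)=16
iteration 2: select C,D (d=3); attach at lengths (3/2, 3/2); label the merged cluster CD
  updated: d(A,CD)=13, d(CD,N)=15/2, d(CD,P)=31/2, d(CD,TY)=13
iteration 3: select CD,N (d=15/2); attach at lengths (9/4, 15/4); label the merged cluster CDN
  updated: d(A,CDN)=41/3, d(CDN,P)=17, d(CDN,TY)=73/6
iteration 4: select A,P (d=11); attach at lengths (11/2, 11/2); label the merged cluster AP
  updated: d(AP,CDN)=46/3, d(AP,TY)=29/2
iteration 5: select CDN,TY (d=73/6); attach at lengths (7/3, 67/12); label the merged cluster CDNTY
  updated: d(AP,CDNTY)=15
iteration 6: select AP,CDNTY (d=15); attach at lengths (2, 17/12); label the merged cluster ACDNPTY
final tree: ((A:11/2,P:11/2):2,(((C:3/2,D:3/2):9/4,N:15/4):7/3,(T:1/2,Y:1/2):67/12):17/12)
total length: 97/3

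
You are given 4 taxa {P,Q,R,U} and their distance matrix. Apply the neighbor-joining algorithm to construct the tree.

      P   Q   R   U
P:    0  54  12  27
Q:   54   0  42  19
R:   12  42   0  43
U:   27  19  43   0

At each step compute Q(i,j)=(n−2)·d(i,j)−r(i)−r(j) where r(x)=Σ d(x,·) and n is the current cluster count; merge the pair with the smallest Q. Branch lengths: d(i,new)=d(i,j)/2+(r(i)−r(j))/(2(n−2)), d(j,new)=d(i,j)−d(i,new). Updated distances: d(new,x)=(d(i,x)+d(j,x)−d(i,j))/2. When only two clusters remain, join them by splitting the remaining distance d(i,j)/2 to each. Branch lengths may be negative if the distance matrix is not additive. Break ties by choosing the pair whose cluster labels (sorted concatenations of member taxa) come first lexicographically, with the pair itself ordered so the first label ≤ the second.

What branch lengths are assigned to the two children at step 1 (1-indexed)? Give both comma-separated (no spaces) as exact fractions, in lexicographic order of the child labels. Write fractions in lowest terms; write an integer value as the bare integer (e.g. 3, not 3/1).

iteration 1: select P,R (d=12, Q=-166); attach at lengths (5, 7); label the merged cluster PR
  updated: d(PR,Q)=42, d(PR,U)=29
iteration 2: select PR,Q (d=42, Q=-90); attach at lengths (26, 16); label the merged cluster PQR
  updated: d(PQR,U)=3
iteration 3: select PQR,U (d=3); attach at lengths (3/2, 3/2); label the merged cluster PQRU
final tree: (((P:5,R:7):26,Q:16):3/2,U:3/2)
total length: 57

5,7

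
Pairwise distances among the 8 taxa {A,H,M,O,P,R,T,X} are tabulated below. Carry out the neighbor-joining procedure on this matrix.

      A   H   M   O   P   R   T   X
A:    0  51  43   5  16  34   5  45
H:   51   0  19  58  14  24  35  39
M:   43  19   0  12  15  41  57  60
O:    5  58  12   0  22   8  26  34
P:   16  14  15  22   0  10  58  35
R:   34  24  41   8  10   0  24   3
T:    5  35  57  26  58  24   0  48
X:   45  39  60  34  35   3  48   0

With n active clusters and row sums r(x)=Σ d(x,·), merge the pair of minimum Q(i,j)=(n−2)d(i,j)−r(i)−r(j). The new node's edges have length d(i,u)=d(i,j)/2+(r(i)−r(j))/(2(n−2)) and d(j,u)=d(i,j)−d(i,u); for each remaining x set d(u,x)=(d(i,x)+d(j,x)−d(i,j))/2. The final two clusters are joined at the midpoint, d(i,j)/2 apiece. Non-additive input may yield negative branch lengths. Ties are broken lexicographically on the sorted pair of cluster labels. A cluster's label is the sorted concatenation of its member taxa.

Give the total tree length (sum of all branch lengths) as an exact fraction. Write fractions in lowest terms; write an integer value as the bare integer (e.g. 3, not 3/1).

step 1: merge (A,T) at d=5, Q=-422; branch lengths A→-2, T→7; new cluster AT
  updated: d(AT,H)=81/2, d(AT,M)=95/2, d(AT,O)=13, d(AT,P)=69/2, d(AT,R)=53/2, d(AT,X)=44
step 2: merge (R,X) at d=3, Q=-625/2; branch lengths R→-35/4, X→47/4; new cluster RX
  updated: d(AT,RX)=135/4, d(H,RX)=30, d(M,RX)=49, d(O,RX)=39/2, d(P,RX)=21
step 3: merge (AT,O) at d=13, Q=-967/4; branch lengths AT→387/32, O→29/32; new cluster AOT
  updated: d(AOT,H)=171/4, d(AOT,M)=93/4, d(AOT,P)=87/4, d(AOT,RX)=161/8
step 4: merge (AOT,RX) at d=161/8, Q=-1341/8; branch lengths AOT→385/48, RX→581/48; new cluster AORTX
  updated: d(AORTX,H)=421/16, d(AORTX,M)=417/16, d(AORTX,P)=181/16
step 5: merge (AORTX,P) at d=181/16, Q=-651/8; branch lengths AORTX→23/2, P→-3/16; new cluster AOPRTX
  updated: d(AOPRTX,H)=29/2, d(AOPRTX,M)=119/8
step 6: merge (AOPRTX,H) at d=29/2, Q=-387/8; branch lengths AOPRTX→83/16, H→149/16; new cluster AHOPRTX
  updated: d(AHOPRTX,M)=155/16
step 7: merge (AHOPRTX,M) at d=155/16; branch lengths AHOPRTX→155/32, M→155/32; new cluster AHMOPRTX
final tree: ((((((A:-2,T:7):387/32,O:29/32):385/48,(R:-35/4,X:47/4):581/48):23/2,P:-3/16):83/16,H:149/16):155/32,M:155/32)
total length: 613/8

613/8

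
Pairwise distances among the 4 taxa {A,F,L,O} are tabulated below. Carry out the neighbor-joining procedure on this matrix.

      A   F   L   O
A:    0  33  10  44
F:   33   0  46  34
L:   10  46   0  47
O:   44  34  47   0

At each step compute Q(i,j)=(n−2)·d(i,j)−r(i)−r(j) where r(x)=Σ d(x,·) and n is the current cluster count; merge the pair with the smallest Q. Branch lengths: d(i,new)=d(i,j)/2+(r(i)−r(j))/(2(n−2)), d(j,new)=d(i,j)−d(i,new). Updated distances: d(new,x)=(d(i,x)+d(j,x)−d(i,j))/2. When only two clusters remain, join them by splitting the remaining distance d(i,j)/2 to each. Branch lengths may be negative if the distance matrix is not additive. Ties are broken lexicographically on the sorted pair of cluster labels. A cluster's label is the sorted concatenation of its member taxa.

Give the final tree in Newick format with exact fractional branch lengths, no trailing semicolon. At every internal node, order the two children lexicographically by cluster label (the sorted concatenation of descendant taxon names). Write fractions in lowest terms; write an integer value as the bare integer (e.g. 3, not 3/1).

(((A:1,L:9):41/2,F:14):10,O:10)

1. join A+L (d=10, Q=-170) ⇒ AL; edges |A|=1, |L|=9
  updated: d(AL,F)=69/2, d(AL,O)=81/2
2. join AL+F (d=69/2, Q=-109) ⇒ AFL; edges |AL|=41/2, |F|=14
  updated: d(AFL,O)=20
3. join AFL+O (d=20) ⇒ AFLO; edges |AFL|=10, |O|=10
final tree: (((A:1,L:9):41/2,F:14):10,O:10)
total length: 129/2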